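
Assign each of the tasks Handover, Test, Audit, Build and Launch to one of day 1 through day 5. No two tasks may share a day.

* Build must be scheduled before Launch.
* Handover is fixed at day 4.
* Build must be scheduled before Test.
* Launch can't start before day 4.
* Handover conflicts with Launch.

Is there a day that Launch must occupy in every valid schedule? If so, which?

Launch's window is day 4–day 5.
Handover is fixed at day 4, and Launch can't share a day with Handover.
So Launch must be day 5.

day 5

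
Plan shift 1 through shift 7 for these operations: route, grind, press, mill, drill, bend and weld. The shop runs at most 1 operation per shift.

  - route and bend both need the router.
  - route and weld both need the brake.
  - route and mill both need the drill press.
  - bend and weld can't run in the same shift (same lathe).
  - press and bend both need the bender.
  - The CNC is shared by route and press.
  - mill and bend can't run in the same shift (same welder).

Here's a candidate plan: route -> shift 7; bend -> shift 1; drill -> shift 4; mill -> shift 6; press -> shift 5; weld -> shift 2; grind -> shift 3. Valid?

The CNC is shared by route and press — holds.
route and weld both need the brake — holds.
route and bend both need the router — holds.
route and mill both need the drill press — holds.
The shop runs at most 1 operation per shift — holds.
bend and weld can't run in the same shift (same lathe) — holds.
mill and bend can't run in the same shift (same welder) — holds.
press and bend both need the bender — holds.

Yes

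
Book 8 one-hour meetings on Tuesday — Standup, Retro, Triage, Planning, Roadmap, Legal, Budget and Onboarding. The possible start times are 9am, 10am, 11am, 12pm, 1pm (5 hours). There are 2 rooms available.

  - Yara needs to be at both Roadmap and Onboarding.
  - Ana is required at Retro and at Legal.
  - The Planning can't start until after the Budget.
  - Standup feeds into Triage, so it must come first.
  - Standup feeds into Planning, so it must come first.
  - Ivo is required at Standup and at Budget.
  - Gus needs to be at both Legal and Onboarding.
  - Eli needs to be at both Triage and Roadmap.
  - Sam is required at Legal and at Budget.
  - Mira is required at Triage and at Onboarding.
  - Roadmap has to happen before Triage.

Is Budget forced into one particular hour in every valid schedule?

Budget can be 9am (e.g. Triage=11am; Onboarding=1pm; Roadmap=9am; Standup=10am; Budget=9am; Legal=12pm; Retro=10am; Planning=11am) or 10am (e.g. Budget=10am, Retro=11am, Legal=12pm, Planning=11am, Onboarding=1pm, Roadmap=9am, Standup=9am, Triage=10am).

No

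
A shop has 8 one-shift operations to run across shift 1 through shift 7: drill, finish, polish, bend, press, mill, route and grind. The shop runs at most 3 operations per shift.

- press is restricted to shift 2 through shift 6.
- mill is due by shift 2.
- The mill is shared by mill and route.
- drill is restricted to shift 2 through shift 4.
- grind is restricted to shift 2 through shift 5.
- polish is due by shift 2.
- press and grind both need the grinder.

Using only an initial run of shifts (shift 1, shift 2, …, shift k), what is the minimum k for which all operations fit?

3

With at most 3 per shift and 8 operations, at least 3 shifts are needed.
drill can't be placed before shift 2, so the schedule must run through at least shift 2.
3 works (last occupied shift: shift 3): for example grind -> shift 3, finish -> shift 1, mill -> shift 1, route -> shift 3, bend -> shift 2, polish -> shift 1, press -> shift 2, drill -> shift 2.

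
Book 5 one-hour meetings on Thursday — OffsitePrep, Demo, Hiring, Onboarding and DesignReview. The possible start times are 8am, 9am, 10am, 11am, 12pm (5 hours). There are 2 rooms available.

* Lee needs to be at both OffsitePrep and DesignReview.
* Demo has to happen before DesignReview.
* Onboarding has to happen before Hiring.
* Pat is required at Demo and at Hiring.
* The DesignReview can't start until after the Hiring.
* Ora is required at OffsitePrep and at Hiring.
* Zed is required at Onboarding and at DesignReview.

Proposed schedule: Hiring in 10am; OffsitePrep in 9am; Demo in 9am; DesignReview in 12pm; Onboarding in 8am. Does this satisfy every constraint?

Valid

Pat is required at Demo and at Hiring — holds.
Ora is required at OffsitePrep and at Hiring — holds.
Zed is required at Onboarding and at DesignReview — holds.
Onboarding has to happen before Hiring — holds.
The DesignReview can't start until after the Hiring — holds.
Lee needs to be at both OffsitePrep and DesignReview — holds.
Demo has to happen before DesignReview — holds.
There are 2 rooms available — holds.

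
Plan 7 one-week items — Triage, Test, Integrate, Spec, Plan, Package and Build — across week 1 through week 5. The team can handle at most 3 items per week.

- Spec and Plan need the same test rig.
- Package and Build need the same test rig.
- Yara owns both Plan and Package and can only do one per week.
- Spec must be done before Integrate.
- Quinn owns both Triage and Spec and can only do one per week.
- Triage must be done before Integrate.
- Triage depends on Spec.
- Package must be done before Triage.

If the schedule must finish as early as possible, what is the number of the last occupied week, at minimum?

week 3

The precedence chain requires at least 3 distinct weeks.
With at most 3 per week and 7 tasks, at least 3 weeks are needed.
3 works (last occupied week: week 3): for example Plan in week 2; Test in week 1; Triage in week 2; Build in week 2; Package in week 1; Spec in week 1; Integrate in week 3.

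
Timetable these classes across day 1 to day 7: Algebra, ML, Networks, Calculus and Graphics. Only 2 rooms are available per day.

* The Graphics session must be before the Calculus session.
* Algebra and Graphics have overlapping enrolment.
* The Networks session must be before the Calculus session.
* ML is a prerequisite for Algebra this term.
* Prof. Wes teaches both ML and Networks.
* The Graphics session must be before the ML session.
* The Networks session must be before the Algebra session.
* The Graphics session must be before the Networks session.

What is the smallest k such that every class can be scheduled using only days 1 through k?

The precedence chain requires at least 3 distinct days.
With at most 2 per day and 5 classes, at least 3 days are needed.
Could 3 days be enough, i.e. nothing placed later than day 3? No: Calculus must come after Networks (at day 1 or later) → {day 2, day 3}; Networks must come before Calculus (at day 3 or earlier) → {day 1, day 2}; Algebra must come after Networks (at day 1 or later) → {day 2, day 3}; ML must come before Algebra (at day 3 or earlier) → {day 1, day 2}; Networks must come after Graphics (at day 1 or later) → {day 2}; Graphics must come before Networks (at day 2 or earlier) → {day 1}; ML must come after Graphics (at day 1 or later) → {day 2}; Networks can't share with ML (day 2) → nothing is left.
So 3 days is not enough.
4 works (last occupied day: day 4): for example Calculus -> day 3, Graphics -> day 1, Algebra -> day 4, ML -> day 3, Networks -> day 2.

4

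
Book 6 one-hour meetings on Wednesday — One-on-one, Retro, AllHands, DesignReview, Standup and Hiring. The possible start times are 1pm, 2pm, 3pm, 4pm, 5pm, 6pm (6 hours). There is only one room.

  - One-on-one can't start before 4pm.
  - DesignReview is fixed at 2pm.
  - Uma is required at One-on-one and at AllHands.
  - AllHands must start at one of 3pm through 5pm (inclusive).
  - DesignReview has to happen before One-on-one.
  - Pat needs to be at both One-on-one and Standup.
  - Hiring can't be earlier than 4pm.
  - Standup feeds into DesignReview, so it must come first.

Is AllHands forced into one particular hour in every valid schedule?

AllHands can be 3pm (e.g. Hiring=5pm, Retro=6pm, Standup=1pm, DesignReview=2pm, One-on-one=4pm, AllHands=3pm) or 4pm (e.g. Standup -> 1pm, Hiring -> 6pm, AllHands -> 4pm, DesignReview -> 2pm, Retro -> 3pm, One-on-one -> 5pm).

No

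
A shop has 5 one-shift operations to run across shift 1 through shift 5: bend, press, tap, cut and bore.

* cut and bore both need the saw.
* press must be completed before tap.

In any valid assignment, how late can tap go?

shift 5

Precedence pushes tap to at least shift 2.
tap at shift 5 is achievable: tap in shift 5, press in shift 1, bore in shift 2, bend in shift 1, cut in shift 1.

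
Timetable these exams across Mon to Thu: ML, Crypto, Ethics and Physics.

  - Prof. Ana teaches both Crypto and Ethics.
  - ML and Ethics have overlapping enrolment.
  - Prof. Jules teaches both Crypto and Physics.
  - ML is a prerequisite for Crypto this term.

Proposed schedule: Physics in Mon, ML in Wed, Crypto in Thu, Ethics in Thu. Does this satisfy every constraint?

No. Prof. Ana teaches both Crypto and Ethics is not satisfied.

ML and Ethics have overlapping enrolment — holds.
Prof. Jules teaches both Crypto and Physics — holds.
Prof. Ana teaches both Crypto and Ethics — violated.
ML is a prerequisite for Crypto this term — holds.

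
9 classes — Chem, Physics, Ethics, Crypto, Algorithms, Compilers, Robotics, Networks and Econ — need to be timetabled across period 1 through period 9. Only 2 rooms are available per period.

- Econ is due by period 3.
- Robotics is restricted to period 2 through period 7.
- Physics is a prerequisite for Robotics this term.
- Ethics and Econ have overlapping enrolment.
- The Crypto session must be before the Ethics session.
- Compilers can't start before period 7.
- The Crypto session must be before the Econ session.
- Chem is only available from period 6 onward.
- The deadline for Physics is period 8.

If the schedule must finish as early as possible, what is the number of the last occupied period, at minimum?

The precedence chain requires at least 2 distinct periods.
With at most 2 per period and 9 classes, at least 5 periods are needed.
Compilers can't be placed before period 7, so the schedule must run through at least period 7.
7 works (last occupied period: period 7): for example Algorithms -> period 3; Compilers -> period 7; Robotics -> period 2; Econ -> period 2; Chem -> period 6; Physics -> period 1; Ethics -> period 3; Crypto -> period 1; Networks -> period 4.

7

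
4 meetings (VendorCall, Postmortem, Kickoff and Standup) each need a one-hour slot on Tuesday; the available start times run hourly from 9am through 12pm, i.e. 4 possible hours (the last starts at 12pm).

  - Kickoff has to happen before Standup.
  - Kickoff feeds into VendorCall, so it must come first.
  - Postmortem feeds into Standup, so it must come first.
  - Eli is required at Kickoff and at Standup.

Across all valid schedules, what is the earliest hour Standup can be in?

Precedence pushes Standup to at least 10am.
Standup at 10am is achievable: VendorCall -> 10am, Postmortem -> 9am, Standup -> 10am, Kickoff -> 9am.

10am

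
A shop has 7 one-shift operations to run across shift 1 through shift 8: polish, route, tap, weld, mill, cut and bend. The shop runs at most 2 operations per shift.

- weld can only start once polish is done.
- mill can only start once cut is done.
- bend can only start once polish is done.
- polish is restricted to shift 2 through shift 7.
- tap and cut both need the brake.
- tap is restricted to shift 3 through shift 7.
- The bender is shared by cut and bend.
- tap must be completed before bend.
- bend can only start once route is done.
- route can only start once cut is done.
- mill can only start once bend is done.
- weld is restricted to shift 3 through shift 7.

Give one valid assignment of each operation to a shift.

bend=shift 4; mill=shift 5; tap=shift 3; route=shift 2; polish=shift 2; weld=shift 3; cut=shift 1

Checking: cut(shift 1) before mill(shift 5); bend(shift 4) before mill(shift 5); tap(shift 3) before bend(shift 4); polish(shift 2) before bend(shift 4); cut(shift 1) before route(shift 2); polish(shift 2) before weld(shift 3); route(shift 2) before bend(shift 4); cut(shift 1) != bend(shift 4); tap(shift 3) != cut(shift 1); tap=shift 3 in [shift 3,shift 7]; weld=shift 3 in [shift 3,shift 7]; polish=shift 2 in [shift 2,shift 7]; max 2 per shift (cap 2).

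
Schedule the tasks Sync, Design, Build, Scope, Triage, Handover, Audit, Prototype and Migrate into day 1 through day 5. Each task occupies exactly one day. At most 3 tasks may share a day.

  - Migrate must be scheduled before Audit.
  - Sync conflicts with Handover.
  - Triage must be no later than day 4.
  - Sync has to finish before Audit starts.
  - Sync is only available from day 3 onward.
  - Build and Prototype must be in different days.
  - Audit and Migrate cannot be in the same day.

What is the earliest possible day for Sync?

Sync is available from day 3; downstream work caps Sync at day 4.
Sync at day 3 is achievable: Sync -> day 3, Prototype -> day 3, Scope -> day 2, Triage -> day 1, Build -> day 2, Design -> day 1, Audit -> day 4, Handover -> day 2, Migrate -> day 1.

day 3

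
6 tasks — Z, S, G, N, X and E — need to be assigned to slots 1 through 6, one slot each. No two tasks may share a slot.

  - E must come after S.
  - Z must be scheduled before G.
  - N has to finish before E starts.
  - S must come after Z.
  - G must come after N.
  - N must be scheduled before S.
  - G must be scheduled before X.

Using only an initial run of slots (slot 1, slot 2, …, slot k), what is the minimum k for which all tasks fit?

The precedence chain requires at least 3 distinct slots.
With at most 1 per slot and 6 tasks, at least 6 slots are needed.
6 works (last occupied slot: 6): for example N=1; G=4; Z=2; E=5; S=3; X=6.

6 slots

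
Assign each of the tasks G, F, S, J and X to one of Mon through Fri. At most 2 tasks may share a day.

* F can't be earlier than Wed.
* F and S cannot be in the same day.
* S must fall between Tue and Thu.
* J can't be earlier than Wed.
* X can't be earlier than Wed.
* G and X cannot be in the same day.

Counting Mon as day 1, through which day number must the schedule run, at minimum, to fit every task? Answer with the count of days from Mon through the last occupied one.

4 days

With at most 2 per day and 5 tasks, at least 3 days are needed.
F can't be placed before Wed — that is day 3 counting from Mon — so the schedule must run through at least 3 days.
Could 3 days be enough, i.e. nothing placed later than Wed? No: F's window within 3 days is {Wed}; J's window within 3 days is {Wed}; X's window within 3 days is {Wed}; that puts F, J and X all in Wed — more than 2 per day.
So 3 days is not enough.
4 works (last occupied day: Thu): for example J=Wed, X=Thu, F=Wed, G=Mon, S=Tue.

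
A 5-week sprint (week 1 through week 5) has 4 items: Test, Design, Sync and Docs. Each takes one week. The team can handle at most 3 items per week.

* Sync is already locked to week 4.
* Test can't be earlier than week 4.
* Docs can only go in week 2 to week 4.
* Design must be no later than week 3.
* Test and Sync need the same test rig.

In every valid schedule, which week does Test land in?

week 5

Test's window is week 4–week 5.
Sync is fixed at week 4, and Test can't share a week with Sync.
So Test must be week 5.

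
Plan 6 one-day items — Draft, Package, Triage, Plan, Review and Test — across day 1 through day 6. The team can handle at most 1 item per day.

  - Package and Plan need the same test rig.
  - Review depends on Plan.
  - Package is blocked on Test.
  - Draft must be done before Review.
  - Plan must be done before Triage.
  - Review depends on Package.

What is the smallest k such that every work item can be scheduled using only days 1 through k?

The precedence chain requires at least 3 distinct days.
With at most 1 per day and 6 work items, at least 6 days are needed.
6 works (last occupied day: day 6): for example Package -> day 2, Test -> day 1, Triage -> day 6, Draft -> day 4, Review -> day 5, Plan -> day 3.

6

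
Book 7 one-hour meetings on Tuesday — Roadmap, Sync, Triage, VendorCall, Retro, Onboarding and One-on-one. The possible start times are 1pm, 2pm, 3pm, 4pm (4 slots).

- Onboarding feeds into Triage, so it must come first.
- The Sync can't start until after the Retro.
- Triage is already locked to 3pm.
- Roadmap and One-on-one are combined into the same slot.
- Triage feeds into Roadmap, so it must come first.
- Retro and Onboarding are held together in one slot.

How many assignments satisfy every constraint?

20

Splitting on Sync: it can be 2pm (4), 3pm (8), 4pm (8). Listing each branch's schedules as (Roadmap, Triage, VendorCall, Retro, Onboarding, One-on-one):
Sync=2pm: (4pm,3pm,1pm,1pm,1pm,4pm) (4pm,3pm,2pm,1pm,1pm,4pm) (4pm,3pm,3pm,1pm,1pm,4pm) (4pm,3pm,4pm,1pm,1pm,4pm) — 4.
Sync=3pm: (4pm,3pm,1pm,1pm,1pm,4pm) (4pm,3pm,1pm,2pm,2pm,4pm) (4pm,3pm,2pm,1pm,1pm,4pm) (4pm,3pm,2pm,2pm,2pm,4pm) (4pm,3pm,3pm,1pm,1pm,4pm) (4pm,3pm,3pm,2pm,2pm,4pm) (4pm,3pm,4pm,1pm,1pm,4pm) (4pm,3pm,4pm,2pm,2pm,4pm) — 8.
Sync=4pm: (4pm,3pm,1pm,1pm,1pm,4pm) (4pm,3pm,1pm,2pm,2pm,4pm) (4pm,3pm,2pm,1pm,1pm,4pm) (4pm,3pm,2pm,2pm,2pm,4pm) (4pm,3pm,3pm,1pm,1pm,4pm) (4pm,3pm,3pm,2pm,2pm,4pm) (4pm,3pm,4pm,1pm,1pm,4pm) (4pm,3pm,4pm,2pm,2pm,4pm) — 8.
Summing: 4 + 8 + 8 = 20.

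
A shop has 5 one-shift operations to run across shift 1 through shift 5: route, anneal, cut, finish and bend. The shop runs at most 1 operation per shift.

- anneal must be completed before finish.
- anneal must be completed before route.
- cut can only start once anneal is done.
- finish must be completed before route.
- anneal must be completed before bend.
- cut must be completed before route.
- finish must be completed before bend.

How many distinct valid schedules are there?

5

Splitting on route: it can be shift 4 (2), shift 5 (3). Listing each branch's schedules as (anneal, cut, finish, bend) by shift number:
route=shift 4: (1,2,3,5) (1,3,2,5) — 2.
route=shift 5: (1,2,3,4) (1,3,2,4) (1,4,2,3) — 3.
Summing: 2 + 3 = 5.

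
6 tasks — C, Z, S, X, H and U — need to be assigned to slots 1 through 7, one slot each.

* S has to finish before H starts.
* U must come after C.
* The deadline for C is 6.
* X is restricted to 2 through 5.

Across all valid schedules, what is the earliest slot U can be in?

Precedence pushes U to at least 2.
U at 2 is achievable: Z -> 1, H -> 2, S -> 1, C -> 1, U -> 2, X -> 2.

2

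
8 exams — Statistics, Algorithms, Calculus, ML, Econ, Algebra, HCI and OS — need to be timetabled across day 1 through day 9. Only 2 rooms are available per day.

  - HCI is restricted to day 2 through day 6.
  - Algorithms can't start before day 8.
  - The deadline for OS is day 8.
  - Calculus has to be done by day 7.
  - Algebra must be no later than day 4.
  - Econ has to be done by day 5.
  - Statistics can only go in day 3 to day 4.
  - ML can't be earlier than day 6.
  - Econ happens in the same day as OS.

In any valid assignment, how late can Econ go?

Econ's own window allows nothing later than day 5.
Econ at day 5 is achievable: Algebra -> day 1, HCI -> day 2, Algorithms -> day 8, ML -> day 6, Econ -> day 5, Calculus -> day 1, OS -> day 5, Statistics -> day 3.

day 5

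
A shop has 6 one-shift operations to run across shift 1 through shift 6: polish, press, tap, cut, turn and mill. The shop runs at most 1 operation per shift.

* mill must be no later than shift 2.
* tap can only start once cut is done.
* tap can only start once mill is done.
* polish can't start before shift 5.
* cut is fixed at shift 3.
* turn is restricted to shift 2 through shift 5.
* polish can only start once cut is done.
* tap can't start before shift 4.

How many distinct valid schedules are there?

Splitting on polish: it can be shift 5 (4), shift 6 (6). Listing each branch's schedules as (press, tap, cut, turn, mill) by shift number:
polish=shift 5: (1,6,3,4,2) (2,6,3,4,1) (4,6,3,2,1) (6,4,3,2,1) — 4.
polish=shift 6: (1,4,3,5,2) (1,5,3,4,2) (2,4,3,5,1) (2,5,3,4,1) (4,5,3,2,1) (5,4,3,2,1) — 6.
Summing: 4 + 6 = 10.

10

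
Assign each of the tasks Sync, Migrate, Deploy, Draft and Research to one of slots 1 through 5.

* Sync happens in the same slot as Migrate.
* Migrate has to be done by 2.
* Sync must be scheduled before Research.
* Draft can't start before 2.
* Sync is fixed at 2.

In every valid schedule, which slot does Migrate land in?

2

Migrate must be in the same slot as Sync, which can't be before 2, so Migrate is at least 2; Migrate's own window allows nothing later than 2.
So Migrate is pinned to 2.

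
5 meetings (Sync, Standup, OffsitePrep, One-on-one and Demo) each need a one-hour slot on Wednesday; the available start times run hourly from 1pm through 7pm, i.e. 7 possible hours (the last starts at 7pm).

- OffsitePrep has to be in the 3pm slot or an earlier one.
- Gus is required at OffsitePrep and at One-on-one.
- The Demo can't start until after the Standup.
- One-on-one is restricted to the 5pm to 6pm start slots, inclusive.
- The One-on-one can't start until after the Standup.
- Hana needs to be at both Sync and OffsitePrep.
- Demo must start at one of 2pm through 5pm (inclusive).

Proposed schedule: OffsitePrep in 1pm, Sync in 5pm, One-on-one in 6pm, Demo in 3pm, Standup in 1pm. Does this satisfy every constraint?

Yes

Demo must start at one of 2pm through 5pm (inclusive) — holds.
One-on-one is restricted to the 5pm to 6pm start slots, inclusive — holds.
The One-on-one can't start until after the Standup — holds.
The Demo can't start until after the Standup — holds.
OffsitePrep has to be in the 3pm slot or an earlier one — holds.
Gus is required at OffsitePrep and at One-on-one — holds.
Hana needs to be at both Sync and OffsitePrep — holds.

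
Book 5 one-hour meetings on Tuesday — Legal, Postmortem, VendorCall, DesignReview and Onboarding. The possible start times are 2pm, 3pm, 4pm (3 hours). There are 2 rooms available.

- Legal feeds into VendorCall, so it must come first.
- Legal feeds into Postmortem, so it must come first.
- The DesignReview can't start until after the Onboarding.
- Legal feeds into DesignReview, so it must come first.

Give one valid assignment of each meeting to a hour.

Legal=2pm, Onboarding=2pm, VendorCall=4pm, DesignReview=3pm, Postmortem=3pm

Checking: Onboarding(2pm) before DesignReview(3pm); Legal(2pm) before Postmortem(3pm); Legal(2pm) before DesignReview(3pm); Legal(2pm) before VendorCall(4pm); max 2 per hour (cap 2).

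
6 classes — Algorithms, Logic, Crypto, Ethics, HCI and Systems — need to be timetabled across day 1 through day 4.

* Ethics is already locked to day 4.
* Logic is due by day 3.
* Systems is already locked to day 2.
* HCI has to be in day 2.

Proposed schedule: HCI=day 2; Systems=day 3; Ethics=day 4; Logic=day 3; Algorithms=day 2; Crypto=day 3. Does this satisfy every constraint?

Logic is due by day 3 — holds.
HCI has to be in day 2 — holds.
Systems is already locked to day 2 — violated.
Ethics is already locked to day 4 — holds.

No — it violates: Systems is already locked to day 2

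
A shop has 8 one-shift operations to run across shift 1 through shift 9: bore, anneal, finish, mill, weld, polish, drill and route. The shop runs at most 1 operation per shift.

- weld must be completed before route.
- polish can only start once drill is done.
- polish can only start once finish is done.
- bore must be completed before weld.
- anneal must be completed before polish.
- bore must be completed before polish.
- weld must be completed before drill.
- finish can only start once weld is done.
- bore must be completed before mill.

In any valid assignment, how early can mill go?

Precedence pushes mill to at least shift 2.
mill at shift 2 is achievable: weld -> shift 3, route -> shift 8, mill -> shift 2, drill -> shift 5, bore -> shift 1, anneal -> shift 6, finish -> shift 4, polish -> shift 7.

shift 2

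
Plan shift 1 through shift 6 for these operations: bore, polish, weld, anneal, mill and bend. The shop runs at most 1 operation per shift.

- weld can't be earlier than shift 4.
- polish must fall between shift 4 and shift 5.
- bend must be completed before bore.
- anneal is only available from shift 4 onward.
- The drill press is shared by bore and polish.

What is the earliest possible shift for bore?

shift 2

Precedence pushes bore to at least shift 2.
bore at shift 2 is achievable: polish in shift 4; anneal in shift 6; weld in shift 5; bore in shift 2; bend in shift 1; mill in shift 3.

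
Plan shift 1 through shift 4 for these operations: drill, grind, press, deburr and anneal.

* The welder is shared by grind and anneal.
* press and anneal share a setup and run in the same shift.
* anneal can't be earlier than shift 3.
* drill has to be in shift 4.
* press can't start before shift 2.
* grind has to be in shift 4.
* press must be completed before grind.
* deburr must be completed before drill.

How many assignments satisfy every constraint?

3

Enumerating: deburr in shift 1; grind in shift 4; anneal in shift 3; drill in shift 4; press in shift 3 | press in shift 3, anneal in shift 3, deburr in shift 2, drill in shift 4, grind in shift 4 | anneal -> shift 3, drill -> shift 4, press -> shift 3, deburr -> shift 3, grind -> shift 4.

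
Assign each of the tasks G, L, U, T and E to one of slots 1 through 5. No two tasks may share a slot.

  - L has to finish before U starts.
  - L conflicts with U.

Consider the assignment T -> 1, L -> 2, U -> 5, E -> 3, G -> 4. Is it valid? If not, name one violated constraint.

Valid

L has to finish before U starts — holds.
L conflicts with U — holds.
No two tasks may share a slot — holds.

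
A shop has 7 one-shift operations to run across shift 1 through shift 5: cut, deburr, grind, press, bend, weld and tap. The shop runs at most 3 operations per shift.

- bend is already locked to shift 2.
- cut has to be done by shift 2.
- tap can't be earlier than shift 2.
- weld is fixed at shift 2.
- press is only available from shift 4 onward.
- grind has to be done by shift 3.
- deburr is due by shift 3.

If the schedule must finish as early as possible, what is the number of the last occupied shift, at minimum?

shift 4

With at most 3 per shift and 7 operations, at least 3 shifts are needed.
press can't be placed before shift 4, so the schedule must run through at least shift 4.
4 works (last occupied shift: shift 4): for example grind in shift 1; cut in shift 1; press in shift 4; weld in shift 2; deburr in shift 1; bend in shift 2; tap in shift 2.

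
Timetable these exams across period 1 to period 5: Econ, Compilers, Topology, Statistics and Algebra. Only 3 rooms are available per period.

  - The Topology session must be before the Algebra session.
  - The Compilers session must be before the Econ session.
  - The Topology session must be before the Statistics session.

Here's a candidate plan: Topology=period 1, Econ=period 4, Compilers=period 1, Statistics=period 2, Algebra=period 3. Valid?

The Topology session must be before the Algebra session — holds.
Only 3 rooms are available per period — holds.
The Topology session must be before the Statistics session — holds.
The Compilers session must be before the Econ session — holds.

Yes, all constraints hold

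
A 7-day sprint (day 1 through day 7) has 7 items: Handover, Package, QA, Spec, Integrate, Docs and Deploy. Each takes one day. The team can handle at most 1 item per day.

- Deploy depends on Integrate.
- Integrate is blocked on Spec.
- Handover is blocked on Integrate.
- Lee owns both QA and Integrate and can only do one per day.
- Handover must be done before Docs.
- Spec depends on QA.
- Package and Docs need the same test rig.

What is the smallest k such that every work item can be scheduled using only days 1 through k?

The precedence chain requires at least 5 distinct days.
With at most 1 per day and 7 work items, at least 7 days are needed.
7 works (last occupied day: day 7): for example QA=day 1; Integrate=day 3; Spec=day 2; Deploy=day 6; Package=day 7; Handover=day 4; Docs=day 5.

7 days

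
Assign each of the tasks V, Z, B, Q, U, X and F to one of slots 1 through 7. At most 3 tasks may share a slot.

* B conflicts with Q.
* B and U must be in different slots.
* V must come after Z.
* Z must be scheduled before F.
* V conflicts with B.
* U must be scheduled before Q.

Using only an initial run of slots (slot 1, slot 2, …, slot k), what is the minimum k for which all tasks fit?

The precedence chain requires at least 2 distinct slots.
With at most 3 per slot and 7 tasks, at least 3 slots are needed.
3 works (last occupied slot: 3): for example U=1, V=2, Z=1, X=1, F=2, Q=2, B=3.

3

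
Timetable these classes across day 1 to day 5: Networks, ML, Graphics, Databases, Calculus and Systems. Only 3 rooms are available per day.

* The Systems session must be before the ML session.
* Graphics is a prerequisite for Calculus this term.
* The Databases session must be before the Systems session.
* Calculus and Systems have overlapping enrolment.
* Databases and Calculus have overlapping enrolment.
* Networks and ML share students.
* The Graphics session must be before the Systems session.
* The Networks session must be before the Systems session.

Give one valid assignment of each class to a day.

Graphics=day 1, Databases=day 1, Networks=day 1, ML=day 3, Systems=day 2, Calculus=day 3

Checking: Systems(day 2) before ML(day 3); Graphics(day 1) before Calculus(day 3); Databases(day 1) before Systems(day 2); Networks(day 1) before Systems(day 2); Graphics(day 1) before Systems(day 2); Databases(day 1) != Calculus(day 3); Networks(day 1) != ML(day 3); Calculus(day 3) != Systems(day 2); max 3 per day (cap 3).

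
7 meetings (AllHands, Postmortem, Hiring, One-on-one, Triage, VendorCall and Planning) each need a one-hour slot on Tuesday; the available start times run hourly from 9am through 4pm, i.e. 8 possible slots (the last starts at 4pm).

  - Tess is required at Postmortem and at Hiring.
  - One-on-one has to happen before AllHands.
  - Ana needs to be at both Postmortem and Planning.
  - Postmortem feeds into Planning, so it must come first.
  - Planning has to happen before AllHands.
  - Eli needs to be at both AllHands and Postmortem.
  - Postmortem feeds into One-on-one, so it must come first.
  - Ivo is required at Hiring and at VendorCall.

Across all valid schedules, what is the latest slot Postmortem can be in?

2pm

Downstream work caps Postmortem at 2pm.
Postmortem at 2pm is achievable: Planning in 3pm, VendorCall in 10am, Postmortem in 2pm, Hiring in 9am, AllHands in 4pm, Triage in 9am, One-on-one in 3pm.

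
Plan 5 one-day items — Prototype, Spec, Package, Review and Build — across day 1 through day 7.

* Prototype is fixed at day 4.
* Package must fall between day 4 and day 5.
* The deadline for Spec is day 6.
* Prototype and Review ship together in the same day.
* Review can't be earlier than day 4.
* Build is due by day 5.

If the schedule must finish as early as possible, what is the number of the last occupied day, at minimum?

Prototype can't be placed before day 4, so the schedule must run through at least day 4.
4 works (last occupied day: day 4): for example Build in day 1; Prototype in day 4; Review in day 4; Spec in day 1; Package in day 4.

4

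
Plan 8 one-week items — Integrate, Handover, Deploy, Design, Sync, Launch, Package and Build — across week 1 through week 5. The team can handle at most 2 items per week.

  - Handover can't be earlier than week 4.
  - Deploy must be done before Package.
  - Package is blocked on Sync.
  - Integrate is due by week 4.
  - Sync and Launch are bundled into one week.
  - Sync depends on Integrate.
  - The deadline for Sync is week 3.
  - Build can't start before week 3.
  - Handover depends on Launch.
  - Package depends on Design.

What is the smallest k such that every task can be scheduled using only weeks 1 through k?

4 weeks

The precedence chain requires at least 3 distinct weeks.
With at most 2 per week and 8 tasks, at least 4 weeks are needed.
Handover can't be placed before week 4, so the schedule must run through at least week 4.
4 works (last occupied week: week 4): for example Deploy -> week 1; Handover -> week 4; Sync -> week 2; Integrate -> week 1; Design -> week 3; Package -> week 4; Build -> week 3; Launch -> week 2.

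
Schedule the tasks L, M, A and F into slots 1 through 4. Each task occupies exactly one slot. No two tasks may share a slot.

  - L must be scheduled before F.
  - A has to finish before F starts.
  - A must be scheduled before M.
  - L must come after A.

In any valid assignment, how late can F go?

Precedence pushes F to at least 3.
F at 4 is achievable: A in 1; L in 2; M in 3; F in 4.

4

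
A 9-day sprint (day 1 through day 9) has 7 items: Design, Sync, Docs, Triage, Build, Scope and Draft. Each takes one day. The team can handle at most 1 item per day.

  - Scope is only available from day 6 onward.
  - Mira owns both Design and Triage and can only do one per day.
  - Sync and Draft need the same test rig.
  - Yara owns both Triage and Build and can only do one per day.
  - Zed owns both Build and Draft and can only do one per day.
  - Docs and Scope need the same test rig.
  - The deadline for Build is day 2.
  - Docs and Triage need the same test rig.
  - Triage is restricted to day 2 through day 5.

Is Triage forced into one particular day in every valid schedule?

No

Triage can be day 2 (e.g. Scope=day 6, Draft=day 7, Design=day 3, Sync=day 4, Docs=day 5, Build=day 1, Triage=day 2) or day 3 (e.g. Scope -> day 6, Design -> day 2, Build -> day 1, Triage -> day 3, Docs -> day 5, Sync -> day 4, Draft -> day 7).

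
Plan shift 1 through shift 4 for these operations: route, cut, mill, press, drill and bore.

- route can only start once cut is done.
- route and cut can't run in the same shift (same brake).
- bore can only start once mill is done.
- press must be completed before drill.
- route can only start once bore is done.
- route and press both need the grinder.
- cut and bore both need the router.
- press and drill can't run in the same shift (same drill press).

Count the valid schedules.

41

Splitting on route: it can be shift 3 (5), shift 4 (36). Listing each branch's schedules as (cut, mill, press, drill, bore) by shift number:
route=shift 3: (1,1,1,2,2) (1,1,1,3,2) (1,1,1,4,2) (1,1,2,3,2) (1,1,2,4,2) — 5.
route=shift 4: (1,1,1,2,2) (1,1,1,2,3) (1,1,1,3,2) (1,1,1,3,3) (1,1,1,4,2) (1,1,1,4,3) (1,1,2,3,2) (1,1,2,3,3) (1,1,2,4,2) (1,1,2,4,3) (1,1,3,4,2) (1,1,3,4,3) (1,2,1,2,3) (1,2,1,3,3) (1,2,1,4,3) (1,2,2,3,3) (1,2,2,4,3) (1,2,3,4,3) (2,1,1,2,3) (2,1,1,3,3) (2,1,1,4,3) (2,1,2,3,3) (2,1,2,4,3) (2,1,3,4,3) (2,2,1,2,3) (2,2,1,3,3) (2,2,1,4,3) (2,2,2,3,3) (2,2,2,4,3) (2,2,3,4,3) (3,1,1,2,2) (3,1,1,3,2) (3,1,1,4,2) (3,1,2,3,2) (3,1,2,4,2) (3,1,3,4,2) — 36.
Summing: 5 + 36 = 41.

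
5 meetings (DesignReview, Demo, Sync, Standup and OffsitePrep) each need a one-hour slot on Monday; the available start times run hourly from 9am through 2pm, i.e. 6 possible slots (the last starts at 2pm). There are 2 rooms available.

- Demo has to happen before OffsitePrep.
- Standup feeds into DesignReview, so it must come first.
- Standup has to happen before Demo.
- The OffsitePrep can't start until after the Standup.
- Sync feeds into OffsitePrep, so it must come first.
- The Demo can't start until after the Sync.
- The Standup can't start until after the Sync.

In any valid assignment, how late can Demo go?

Precedence pushes Demo to at least 11am; downstream work caps Demo at 1pm.
Demo at 1pm is achievable: DesignReview in 11am, Demo in 1pm, Standup in 10am, OffsitePrep in 2pm, Sync in 9am.

1pm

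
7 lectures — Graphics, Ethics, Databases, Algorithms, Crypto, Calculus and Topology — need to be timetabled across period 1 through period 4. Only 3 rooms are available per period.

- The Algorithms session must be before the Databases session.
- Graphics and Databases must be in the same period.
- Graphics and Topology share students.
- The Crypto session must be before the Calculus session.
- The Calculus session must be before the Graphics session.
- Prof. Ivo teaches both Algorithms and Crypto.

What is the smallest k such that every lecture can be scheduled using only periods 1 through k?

The precedence chain requires at least 3 distinct periods.
With at most 3 per period and 7 lectures, at least 3 periods are needed.
3 works (last occupied period: period 3): for example Graphics -> period 3; Crypto -> period 1; Databases -> period 3; Calculus -> period 2; Ethics -> period 1; Algorithms -> period 2; Topology -> period 1.

3 periods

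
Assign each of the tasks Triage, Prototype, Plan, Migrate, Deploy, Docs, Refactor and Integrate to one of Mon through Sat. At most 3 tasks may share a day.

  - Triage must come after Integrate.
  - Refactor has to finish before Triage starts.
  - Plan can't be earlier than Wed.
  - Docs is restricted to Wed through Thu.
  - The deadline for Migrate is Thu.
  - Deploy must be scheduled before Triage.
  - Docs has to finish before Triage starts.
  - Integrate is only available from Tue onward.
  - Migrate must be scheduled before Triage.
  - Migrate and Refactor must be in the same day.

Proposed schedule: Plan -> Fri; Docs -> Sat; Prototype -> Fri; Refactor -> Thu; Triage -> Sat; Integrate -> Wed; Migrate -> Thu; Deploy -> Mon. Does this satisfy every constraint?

Invalid. Docs is restricted to Wed through Thu.

Docs has to finish before Triage starts — violated.
Migrate must be scheduled before Triage — holds.
Integrate is only available from Tue onward — holds.
Docs is restricted to Wed through Thu — violated.
Plan can't be earlier than Wed — holds.
Refactor has to finish before Triage starts — holds.
The deadline for Migrate is Thu — holds.
Migrate and Refactor must be in the same day — holds.
Deploy must be scheduled before Triage — holds.
At most 3 tasks may share a day — holds.
Triage must come after Integrate — holds.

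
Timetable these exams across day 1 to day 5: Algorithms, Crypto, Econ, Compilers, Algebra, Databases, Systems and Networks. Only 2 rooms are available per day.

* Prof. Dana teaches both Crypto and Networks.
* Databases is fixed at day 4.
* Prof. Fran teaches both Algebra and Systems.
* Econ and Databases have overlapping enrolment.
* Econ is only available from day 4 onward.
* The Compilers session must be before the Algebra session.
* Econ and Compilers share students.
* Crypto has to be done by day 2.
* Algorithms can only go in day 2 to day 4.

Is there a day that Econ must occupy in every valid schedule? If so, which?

day 5

Econ's window is day 4–day 5.
Databases is fixed at day 4, and Econ can't share a day with Databases.
So Econ must be day 5.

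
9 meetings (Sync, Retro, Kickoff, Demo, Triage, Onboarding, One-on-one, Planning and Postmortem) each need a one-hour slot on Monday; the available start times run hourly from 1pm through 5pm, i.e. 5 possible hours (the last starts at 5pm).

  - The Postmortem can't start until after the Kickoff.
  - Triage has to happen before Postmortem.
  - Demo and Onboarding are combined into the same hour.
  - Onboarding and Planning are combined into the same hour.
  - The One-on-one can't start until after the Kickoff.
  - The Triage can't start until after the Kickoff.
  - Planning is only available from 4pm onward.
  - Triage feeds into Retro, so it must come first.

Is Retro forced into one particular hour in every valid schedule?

Retro can be 3pm (e.g. Retro -> 3pm; Kickoff -> 1pm; Demo -> 4pm; Planning -> 4pm; Triage -> 2pm; One-on-one -> 2pm; Onboarding -> 4pm; Postmortem -> 3pm; Sync -> 1pm) or 4pm (e.g. Retro -> 4pm, Triage -> 2pm, One-on-one -> 2pm, Kickoff -> 1pm, Planning -> 4pm, Sync -> 1pm, Demo -> 4pm, Postmortem -> 3pm, Onboarding -> 4pm).

No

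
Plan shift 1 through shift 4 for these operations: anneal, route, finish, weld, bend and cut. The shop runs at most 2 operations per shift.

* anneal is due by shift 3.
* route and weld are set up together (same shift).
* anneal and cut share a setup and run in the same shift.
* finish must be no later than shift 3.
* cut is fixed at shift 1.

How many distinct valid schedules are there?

Splitting on route: it can be shift 2 (2), shift 3 (2), shift 4 (4). Listing each branch's schedules as (anneal, finish, weld, bend, cut) by shift number:
route=shift 2: (1,3,2,3,1) (1,3,2,4,1) — 2.
route=shift 3: (1,2,3,2,1) (1,2,3,4,1) — 2.
route=shift 4: (1,2,4,2,1) (1,2,4,3,1) (1,3,4,2,1) (1,3,4,3,1) — 4.
Summing: 2 + 2 + 4 = 8.

8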